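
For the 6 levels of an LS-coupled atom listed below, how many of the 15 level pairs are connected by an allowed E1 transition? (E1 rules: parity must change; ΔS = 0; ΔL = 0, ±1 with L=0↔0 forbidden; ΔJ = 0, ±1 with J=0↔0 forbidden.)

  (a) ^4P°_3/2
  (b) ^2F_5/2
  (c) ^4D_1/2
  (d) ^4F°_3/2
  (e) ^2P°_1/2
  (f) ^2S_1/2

3

(a)–(b): forbidden (ΔS, ΔL).
(a)–(c): allowed.
(a)–(d): forbidden (parity, ΔL).
(a)–(e): forbidden (parity, ΔS).
(a)–(f): forbidden (ΔS).
(b)–(c): forbidden (parity, ΔS, ΔJ).
(b)–(d): forbidden (ΔS).
(b)–(e): forbidden (ΔL, ΔJ).
(b)–(f): forbidden (parity, ΔL, ΔJ).
(c)–(d): allowed.
(c)–(e): forbidden (ΔS).
(c)–(f): forbidden (parity, ΔS, ΔL).
(d)–(e): forbidden (parity, ΔS, ΔL).
(d)–(f): forbidden (ΔS, ΔL).
(e)–(f): allowed.
Allowed pairs: 3 of 15.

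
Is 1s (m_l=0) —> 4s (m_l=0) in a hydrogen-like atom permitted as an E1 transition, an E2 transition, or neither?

Δl = 0 − 0 = +0; l_i + l_f = 0.
Δm_l = +0.
E1 (Δl = ±1, |Δm_l| ≤ 1): not satisfied.
E2 (Δl = 0,±2, l_i+l_f ≥ 2, |Δm_l| ≤ 2): not satisfied.

neither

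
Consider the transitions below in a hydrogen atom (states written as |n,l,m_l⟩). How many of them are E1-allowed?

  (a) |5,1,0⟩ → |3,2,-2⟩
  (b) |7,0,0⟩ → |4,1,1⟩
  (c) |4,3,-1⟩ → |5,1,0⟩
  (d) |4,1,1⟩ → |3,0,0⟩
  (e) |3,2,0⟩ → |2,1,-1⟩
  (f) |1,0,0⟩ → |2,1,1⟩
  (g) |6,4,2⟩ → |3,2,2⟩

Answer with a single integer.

4

(a) forbidden — Δm_l = -2 (E1 requires Δm_l = 0, ±1)
(b) allowed
(c) forbidden — Δl = -2 (E1 requires Δl = ±1)
(d) allowed
(e) allowed
(f) allowed
(g) forbidden — Δl = -2 (E1 requires Δl = ±1)
Total allowed: 4 of 7.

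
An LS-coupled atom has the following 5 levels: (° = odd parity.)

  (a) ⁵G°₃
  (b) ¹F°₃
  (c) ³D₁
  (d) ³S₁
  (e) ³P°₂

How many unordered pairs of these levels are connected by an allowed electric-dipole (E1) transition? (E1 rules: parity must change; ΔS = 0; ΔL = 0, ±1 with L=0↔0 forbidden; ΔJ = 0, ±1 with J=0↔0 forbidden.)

(a)–(b): forbidden (parity, ΔS).
(a)–(c): forbidden (ΔS, ΔL, ΔJ).
(a)–(d): forbidden (ΔS, ΔL, ΔJ).
(a)–(e): forbidden (parity, ΔS, ΔL).
(b)–(c): forbidden (ΔS, ΔJ).
(b)–(d): forbidden (ΔS, ΔL, ΔJ).
(b)–(e): forbidden (parity, ΔS, ΔL).
(c)–(d): forbidden (parity, ΔL).
(c)–(e): allowed.
(d)–(e): allowed.
Allowed pairs: 2 of 10.

2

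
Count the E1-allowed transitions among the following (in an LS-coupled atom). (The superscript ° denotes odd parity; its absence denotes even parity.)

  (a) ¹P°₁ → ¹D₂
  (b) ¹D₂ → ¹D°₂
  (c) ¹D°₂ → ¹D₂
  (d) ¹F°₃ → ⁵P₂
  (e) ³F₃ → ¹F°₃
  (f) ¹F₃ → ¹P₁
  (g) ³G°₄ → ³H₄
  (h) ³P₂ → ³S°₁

(a) allowed
(b) allowed
(c) allowed
(d) forbidden (ΔS, ΔL fail)
(e) forbidden (ΔS fails)
(f) forbidden (parity, ΔL, ΔJ fail)
(g) allowed
(h) allowed
Total allowed: 5 of 8.

5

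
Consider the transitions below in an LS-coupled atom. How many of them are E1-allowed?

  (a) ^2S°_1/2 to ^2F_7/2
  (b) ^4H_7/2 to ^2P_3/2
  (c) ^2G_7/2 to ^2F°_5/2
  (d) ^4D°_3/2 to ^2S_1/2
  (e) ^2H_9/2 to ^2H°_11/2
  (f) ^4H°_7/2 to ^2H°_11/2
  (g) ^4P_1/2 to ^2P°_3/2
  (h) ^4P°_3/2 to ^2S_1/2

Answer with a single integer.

2

(a) forbidden (ΔL, ΔJ fail)
(b) forbidden (parity, ΔS, ΔL, ΔJ fail)
(c) allowed
(d) forbidden (ΔS, ΔL fail)
(e) allowed
(f) forbidden (parity, ΔS, ΔJ fail)
(g) forbidden (ΔS fails)
(h) forbidden (ΔS fails)
Total allowed: 2 of 8.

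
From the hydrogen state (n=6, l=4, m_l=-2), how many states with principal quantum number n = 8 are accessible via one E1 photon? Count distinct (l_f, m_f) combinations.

6

E1 requires Δl = ±1, so l_f ∈ {3, 5}; with 0 ≤ l_f ≤ n_f−1 = 7, the allowed l_f values are {3, 5}.
For l_f = 3: m_f ∈ {m_i−1, m_i, m_i+1} ∩ [−3, 3] = {-3, -2, -1} → 3 states.
For l_f = 5: m_f ∈ {m_i−1, m_i, m_i+1} ∩ [−5, 5] = {-3, -2, -1} → 3 states.
Total: 6.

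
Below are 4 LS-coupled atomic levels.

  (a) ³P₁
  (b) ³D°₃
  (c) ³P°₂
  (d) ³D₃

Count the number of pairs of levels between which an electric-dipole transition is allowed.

3

(a)–(b): forbidden (ΔJ).
(a)–(c): allowed.
(a)–(d): forbidden (parity, ΔJ).
(b)–(c): forbidden (parity).
(b)–(d): allowed.
(c)–(d): allowed.
Allowed pairs: 3 of 6.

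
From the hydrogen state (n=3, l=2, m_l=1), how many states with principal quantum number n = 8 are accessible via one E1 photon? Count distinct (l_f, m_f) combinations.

5

E1 requires Δl = ±1, so l_f ∈ {1, 3}; with 0 ≤ l_f ≤ n_f−1 = 7, the allowed l_f values are {1, 3}.
For l_f = 1: m_f ∈ {m_i−1, m_i, m_i+1} ∩ [−1, 1] = {0, 1} → 2 states.
For l_f = 3: m_f ∈ {m_i−1, m_i, m_i+1} ∩ [−3, 3] = {0, 1, 2} → 3 states.
Total: 5.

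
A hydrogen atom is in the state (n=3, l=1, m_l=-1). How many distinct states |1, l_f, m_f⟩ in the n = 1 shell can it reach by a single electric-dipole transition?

E1 requires Δl = ±1, so l_f ∈ {0, 2}; with 0 ≤ l_f ≤ n_f−1 = 0, the allowed l_f values are {0}.
For l_f = 0: m_f ∈ {m_i−1, m_i, m_i+1} ∩ [−0, 0] = {0} → 1 state.
Total: 1.

1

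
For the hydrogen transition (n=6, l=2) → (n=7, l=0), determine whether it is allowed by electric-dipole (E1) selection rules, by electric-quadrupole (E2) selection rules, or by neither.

Δl = 0 − 2 = -2; l_i + l_f = 2.
E1 (Δl = ±1): not satisfied.
E2 (Δl = 0,±2, l_i+l_f ≥ 2): satisfied.

E2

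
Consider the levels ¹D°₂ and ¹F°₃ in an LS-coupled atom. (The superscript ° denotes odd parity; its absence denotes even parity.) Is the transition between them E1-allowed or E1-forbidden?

Initial level: S=0, L=2, J=2, parity odd. Final level: S=0, L=3, J=3, parity odd.
ΔS = 0: S: 0 → 0 — passes.
Parity must change: odd → odd — fails.
ΔL = 0, ±1 (not L=0↔0): L: 2 → 3, ΔL = +1 — passes.
ΔJ = 0, ±1 (not J=0↔0): J: 2 → 3, ΔJ = +1 — passes.
Rule(s) violated: parity.

forbidden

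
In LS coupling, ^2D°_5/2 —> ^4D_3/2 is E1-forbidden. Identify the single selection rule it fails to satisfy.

Initial level: S=1/2, L=2, J=5/2, parity odd. Final level: S=3/2, L=2, J=3/2, parity even.
Parity must change: odd → even — ok.
ΔS = 0: S: 1/2 → 3/2 — fails.
ΔL = 0, ±1 (not L=0↔0): L: 2 → 2, ΔL = +0 — ok.
ΔJ = 0, ±1 (not J=0↔0): J: 5/2 → 3/2, ΔJ = -1 — ok.

the ΔS = 0 rule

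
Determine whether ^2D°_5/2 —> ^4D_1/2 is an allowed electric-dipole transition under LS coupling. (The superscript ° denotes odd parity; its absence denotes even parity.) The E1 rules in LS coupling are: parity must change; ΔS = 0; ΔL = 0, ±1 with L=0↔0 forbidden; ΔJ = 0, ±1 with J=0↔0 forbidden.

forbidden

Reading off the term symbols: S 1/2→3/2, L 2→2, J 5/2→1/2, parity odd→even.
Parity must change: odd → even — ✓.
ΔS = 0: S: 1/2 → 3/2 — ✗.
ΔL = 0, ±1 (not L=0↔0): L: 2 → 2, ΔL = +0 — ✓.
ΔJ = 0, ±1 (not J=0↔0): J: 5/2 → 1/2, ΔJ = -2 — ✗.
Rule(s) violated: ΔS, ΔJ.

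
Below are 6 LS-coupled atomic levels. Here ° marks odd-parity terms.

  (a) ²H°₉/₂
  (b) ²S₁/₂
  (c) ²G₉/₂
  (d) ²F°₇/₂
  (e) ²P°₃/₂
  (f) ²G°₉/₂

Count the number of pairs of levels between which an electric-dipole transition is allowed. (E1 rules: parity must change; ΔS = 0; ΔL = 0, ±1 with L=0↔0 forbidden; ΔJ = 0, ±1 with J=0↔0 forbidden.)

4

(a)–(b): forbidden (ΔL, ΔJ).
(a)–(c): allowed.
(a)–(d): forbidden (parity, ΔL).
(a)–(e): forbidden (parity, ΔL, ΔJ).
(a)–(f): forbidden (parity).
(b)–(c): forbidden (parity, ΔL, ΔJ).
(b)–(d): forbidden (ΔL, ΔJ).
(b)–(e): allowed.
(b)–(f): forbidden (ΔL, ΔJ).
(c)–(d): allowed.
(c)–(e): forbidden (ΔL, ΔJ).
(c)–(f): allowed.
(d)–(e): forbidden (parity, ΔL, ΔJ).
(d)–(f): forbidden (parity).
(e)–(f): forbidden (parity, ΔL, ΔJ).
Allowed pairs: 4 of 15.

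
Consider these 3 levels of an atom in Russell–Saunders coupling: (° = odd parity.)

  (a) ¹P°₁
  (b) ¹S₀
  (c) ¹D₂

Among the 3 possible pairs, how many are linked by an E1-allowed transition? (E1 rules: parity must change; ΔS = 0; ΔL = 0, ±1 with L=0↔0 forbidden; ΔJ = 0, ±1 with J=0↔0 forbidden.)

2

(a)–(b): allowed.
(a)–(c): allowed.
(b)–(c): forbidden (parity, ΔL, ΔJ).
Allowed pairs: 2 of 3.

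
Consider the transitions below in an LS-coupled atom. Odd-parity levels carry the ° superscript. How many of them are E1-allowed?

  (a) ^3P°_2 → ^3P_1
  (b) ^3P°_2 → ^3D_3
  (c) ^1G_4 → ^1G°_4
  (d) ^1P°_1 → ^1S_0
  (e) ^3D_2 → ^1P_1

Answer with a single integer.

(a) allowed
(b) allowed
(c) allowed
(d) allowed
(e) forbidden (parity, ΔS fail)
Total allowed: 4 of 5.

4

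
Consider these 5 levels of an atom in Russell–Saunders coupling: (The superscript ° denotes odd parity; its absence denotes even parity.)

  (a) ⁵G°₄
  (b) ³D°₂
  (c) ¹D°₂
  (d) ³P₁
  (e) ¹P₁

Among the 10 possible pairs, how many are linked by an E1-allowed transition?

(a)–(b): forbidden (parity, ΔS, ΔL, ΔJ).
(a)–(c): forbidden (parity, ΔS, ΔL, ΔJ).
(a)–(d): forbidden (ΔS, ΔL, ΔJ).
(a)–(e): forbidden (ΔS, ΔL, ΔJ).
(b)–(c): forbidden (parity, ΔS).
(b)–(d): allowed.
(b)–(e): forbidden (ΔS).
(c)–(d): forbidden (ΔS).
(c)–(e): allowed.
(d)–(e): forbidden (parity, ΔS).
Allowed pairs: 2 of 10.

2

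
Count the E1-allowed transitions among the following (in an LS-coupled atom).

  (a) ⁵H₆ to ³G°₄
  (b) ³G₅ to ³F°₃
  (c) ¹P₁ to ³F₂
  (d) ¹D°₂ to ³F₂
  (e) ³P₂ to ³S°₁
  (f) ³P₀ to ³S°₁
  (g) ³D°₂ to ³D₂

(a) forbidden (ΔS, ΔJ fail)
(b) forbidden (ΔJ fails)
(c) forbidden (parity, ΔS, ΔL fail)
(d) forbidden (ΔS fails)
(e) allowed
(f) allowed
(g) allowed
Total allowed: 3 of 7.

3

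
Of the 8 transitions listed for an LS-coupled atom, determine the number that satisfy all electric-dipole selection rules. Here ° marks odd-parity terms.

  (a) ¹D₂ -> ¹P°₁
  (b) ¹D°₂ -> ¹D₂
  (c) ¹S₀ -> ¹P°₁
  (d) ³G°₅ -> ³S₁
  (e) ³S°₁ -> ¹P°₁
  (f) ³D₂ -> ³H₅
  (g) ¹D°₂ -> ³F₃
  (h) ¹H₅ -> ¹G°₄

4

(a) allowed
(b) allowed
(c) allowed
(d) forbidden (ΔL, ΔJ fail)
(e) forbidden (parity, ΔS fail)
(f) forbidden (parity, ΔL, ΔJ fail)
(g) forbidden (ΔS fails)
(h) allowed
Total allowed: 4 of 8.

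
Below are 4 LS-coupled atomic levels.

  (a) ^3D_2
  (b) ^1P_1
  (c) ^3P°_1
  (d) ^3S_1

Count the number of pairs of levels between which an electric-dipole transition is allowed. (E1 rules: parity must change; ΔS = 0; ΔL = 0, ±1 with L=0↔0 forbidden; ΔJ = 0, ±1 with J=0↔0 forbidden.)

2

(a)–(b): forbidden (parity, ΔS).
(a)–(c): allowed.
(a)–(d): forbidden (parity, ΔL).
(b)–(c): forbidden (ΔS).
(b)–(d): forbidden (parity, ΔS).
(c)–(d): allowed.
Allowed pairs: 2 of 6.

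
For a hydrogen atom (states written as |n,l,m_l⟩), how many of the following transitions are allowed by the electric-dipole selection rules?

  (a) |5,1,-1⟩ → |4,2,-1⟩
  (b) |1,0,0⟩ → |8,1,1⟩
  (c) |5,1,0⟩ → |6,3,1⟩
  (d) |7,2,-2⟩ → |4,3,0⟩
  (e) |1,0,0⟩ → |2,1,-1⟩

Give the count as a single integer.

(a) allowed
(b) allowed
(c) forbidden — Δl = +2 (E1 requires Δl = ±1)
(d) forbidden — Δm_l = +2 (E1 requires Δm_l = 0, ±1)
(e) allowed
Total allowed: 3 of 5.

3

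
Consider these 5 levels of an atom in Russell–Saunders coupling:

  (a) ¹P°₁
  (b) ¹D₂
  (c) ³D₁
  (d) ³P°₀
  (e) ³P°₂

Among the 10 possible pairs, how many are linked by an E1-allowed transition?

3

(a)–(b): allowed.
(a)–(c): forbidden (ΔS).
(a)–(d): forbidden (parity, ΔS).
(a)–(e): forbidden (parity, ΔS).
(b)–(c): forbidden (parity, ΔS).
(b)–(d): forbidden (ΔS, ΔJ).
(b)–(e): forbidden (ΔS).
(c)–(d): allowed.
(c)–(e): allowed.
(d)–(e): forbidden (parity, ΔJ).
Allowed pairs: 3 of 10.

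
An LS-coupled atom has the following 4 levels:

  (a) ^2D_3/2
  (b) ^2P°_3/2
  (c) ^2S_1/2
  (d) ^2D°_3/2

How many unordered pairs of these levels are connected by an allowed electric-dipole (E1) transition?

3

(a)–(b): allowed.
(a)–(c): forbidden (parity, ΔL).
(a)–(d): allowed.
(b)–(c): allowed.
(b)–(d): forbidden (parity).
(c)–(d): forbidden (ΔL).
Allowed pairs: 3 of 6.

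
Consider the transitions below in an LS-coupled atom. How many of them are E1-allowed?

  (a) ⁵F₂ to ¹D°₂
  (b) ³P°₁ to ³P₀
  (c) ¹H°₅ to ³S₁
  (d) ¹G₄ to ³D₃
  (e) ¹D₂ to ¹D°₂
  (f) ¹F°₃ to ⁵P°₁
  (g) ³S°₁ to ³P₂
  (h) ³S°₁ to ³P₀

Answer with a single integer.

(a) forbidden (ΔS fails)
(b) allowed
(c) forbidden (ΔS, ΔL, ΔJ fail)
(d) forbidden (parity, ΔS, ΔL fail)
(e) allowed
(f) forbidden (parity, ΔS, ΔL, ΔJ fail)
(g) allowed
(h) allowed
Total allowed: 4 of 8.

4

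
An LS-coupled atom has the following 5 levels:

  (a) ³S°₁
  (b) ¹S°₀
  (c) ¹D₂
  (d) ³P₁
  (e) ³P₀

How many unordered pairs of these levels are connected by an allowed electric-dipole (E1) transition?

2

(a)–(b): forbidden (parity, ΔS, ΔL).
(a)–(c): forbidden (ΔS, ΔL).
(a)–(d): allowed.
(a)–(e): allowed.
(b)–(c): forbidden (ΔL, ΔJ).
(b)–(d): forbidden (ΔS).
(b)–(e): forbidden (ΔS, ΔJ).
(c)–(d): forbidden (parity, ΔS).
(c)–(e): forbidden (parity, ΔS, ΔJ).
(d)–(e): forbidden (parity).
Allowed pairs: 2 of 10.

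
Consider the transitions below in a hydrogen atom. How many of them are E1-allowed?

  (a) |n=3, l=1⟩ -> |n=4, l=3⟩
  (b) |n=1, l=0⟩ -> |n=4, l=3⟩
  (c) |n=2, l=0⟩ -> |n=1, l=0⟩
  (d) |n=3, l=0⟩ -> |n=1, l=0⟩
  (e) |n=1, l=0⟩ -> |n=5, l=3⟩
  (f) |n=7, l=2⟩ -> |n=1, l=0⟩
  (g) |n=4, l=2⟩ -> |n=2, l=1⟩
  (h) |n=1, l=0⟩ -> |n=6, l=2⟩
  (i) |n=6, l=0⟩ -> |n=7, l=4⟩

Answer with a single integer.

1

(a) forbidden — Δl = +2 (E1 requires Δl = ±1)
(b) forbidden — Δl = +3 (E1 requires Δl = ±1)
(c) forbidden — Δl = +0 (E1 requires Δl = ±1)
(d) forbidden — Δl = +0 (E1 requires Δl = ±1)
(e) forbidden — Δl = +3 (E1 requires Δl = ±1)
(f) forbidden — Δl = -2 (E1 requires Δl = ±1)
(g) allowed
(h) forbidden — Δl = +2 (E1 requires Δl = ±1)
(i) forbidden — Δl = +4 (E1 requires Δl = ±1)
Total allowed: 1 of 9.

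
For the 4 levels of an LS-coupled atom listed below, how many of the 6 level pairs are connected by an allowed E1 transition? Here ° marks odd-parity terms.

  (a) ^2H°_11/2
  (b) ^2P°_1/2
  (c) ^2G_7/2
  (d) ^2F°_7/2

1

(a)–(b): forbidden (parity, ΔL, ΔJ).
(a)–(c): forbidden (ΔJ).
(a)–(d): forbidden (parity, ΔL, ΔJ).
(b)–(c): forbidden (ΔL, ΔJ).
(b)–(d): forbidden (parity, ΔL, ΔJ).
(c)–(d): allowed.
Allowed pairs: 1 of 6.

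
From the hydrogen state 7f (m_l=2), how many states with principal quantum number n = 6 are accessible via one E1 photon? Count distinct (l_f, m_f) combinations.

5

E1 requires Δl = ±1, so l_f ∈ {2, 4}; with 0 ≤ l_f ≤ n_f−1 = 5, the allowed l_f values are {2, 4}.
For l_f = 2: m_f ∈ {m_i−1, m_i, m_i+1} ∩ [−2, 2] = {1, 2} → 2 states.
For l_f = 4: m_f ∈ {m_i−1, m_i, m_i+1} ∩ [−4, 4] = {1, 2, 3} → 3 states.
Total: 5.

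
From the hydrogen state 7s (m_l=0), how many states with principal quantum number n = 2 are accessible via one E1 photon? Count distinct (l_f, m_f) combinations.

3

E1 requires Δl = ±1, so l_f ∈ {-1, 1}; with 0 ≤ l_f ≤ n_f−1 = 1, the allowed l_f values are {1}.
For l_f = 1: m_f ∈ {m_i−1, m_i, m_i+1} ∩ [−1, 1] = {-1, 0, 1} → 3 states.
Total: 3.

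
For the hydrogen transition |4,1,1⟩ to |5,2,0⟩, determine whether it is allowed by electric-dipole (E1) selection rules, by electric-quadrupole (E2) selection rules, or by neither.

E1

Δl = 2 − 1 = +1; l_i + l_f = 3.
Δm_l = -1.
E1 (Δl = ±1, |Δm_l| ≤ 1): satisfied.
E2 (Δl = 0,±2, l_i+l_f ≥ 2, |Δm_l| ≤ 2): not satisfied.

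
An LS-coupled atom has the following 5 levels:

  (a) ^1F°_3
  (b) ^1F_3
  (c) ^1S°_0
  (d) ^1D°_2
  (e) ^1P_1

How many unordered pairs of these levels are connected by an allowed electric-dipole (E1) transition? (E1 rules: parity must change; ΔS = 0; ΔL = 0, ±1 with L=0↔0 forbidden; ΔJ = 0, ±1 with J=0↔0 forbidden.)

4

(a)–(b): allowed.
(a)–(c): forbidden (parity, ΔL, ΔJ).
(a)–(d): forbidden (parity).
(a)–(e): forbidden (ΔL, ΔJ).
(b)–(c): forbidden (ΔL, ΔJ).
(b)–(d): allowed.
(b)–(e): forbidden (parity, ΔL, ΔJ).
(c)–(d): forbidden (parity, ΔL, ΔJ).
(c)–(e): allowed.
(d)–(e): allowed.
Allowed pairs: 4 of 10.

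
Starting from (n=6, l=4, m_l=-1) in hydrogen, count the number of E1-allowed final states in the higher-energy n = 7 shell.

E1 requires Δl = ±1, so l_f ∈ {3, 5}; with 0 ≤ l_f ≤ n_f−1 = 6, the allowed l_f values are {3, 5}.
For l_f = 3: m_f ∈ {m_i−1, m_i, m_i+1} ∩ [−3, 3] = {-2, -1, 0} → 3 states.
For l_f = 5: m_f ∈ {m_i−1, m_i, m_i+1} ∩ [−5, 5] = {-2, -1, 0} → 3 states.
Total: 6.

6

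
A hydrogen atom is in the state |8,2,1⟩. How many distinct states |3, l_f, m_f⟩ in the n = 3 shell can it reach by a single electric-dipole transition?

2

E1 requires Δl = ±1, so l_f ∈ {1, 3}; with 0 ≤ l_f ≤ n_f−1 = 2, the allowed l_f values are {1}.
For l_f = 1: m_f ∈ {m_i−1, m_i, m_i+1} ∩ [−1, 1] = {0, 1} → 2 states.
Total: 2.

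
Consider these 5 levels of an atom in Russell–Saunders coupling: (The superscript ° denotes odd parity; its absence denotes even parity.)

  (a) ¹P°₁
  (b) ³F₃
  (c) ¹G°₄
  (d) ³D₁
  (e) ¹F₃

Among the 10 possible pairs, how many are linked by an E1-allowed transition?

(a)–(b): forbidden (ΔS, ΔL, ΔJ).
(a)–(c): forbidden (parity, ΔL, ΔJ).
(a)–(d): forbidden (ΔS).
(a)–(e): forbidden (ΔL, ΔJ).
(b)–(c): forbidden (ΔS).
(b)–(d): forbidden (parity, ΔJ).
(b)–(e): forbidden (parity, ΔS).
(c)–(d): forbidden (ΔS, ΔL, ΔJ).
(c)–(e): allowed.
(d)–(e): forbidden (parity, ΔS, ΔJ).
Allowed pairs: 1 of 10.

1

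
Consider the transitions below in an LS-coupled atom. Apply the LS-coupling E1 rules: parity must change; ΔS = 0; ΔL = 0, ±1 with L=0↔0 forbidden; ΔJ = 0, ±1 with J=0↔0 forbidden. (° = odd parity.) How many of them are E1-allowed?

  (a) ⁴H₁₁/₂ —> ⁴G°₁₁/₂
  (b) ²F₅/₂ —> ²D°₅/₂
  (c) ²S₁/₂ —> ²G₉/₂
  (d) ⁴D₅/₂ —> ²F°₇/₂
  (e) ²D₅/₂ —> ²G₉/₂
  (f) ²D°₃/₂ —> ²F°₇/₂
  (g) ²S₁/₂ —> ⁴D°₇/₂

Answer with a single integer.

(a) allowed
(b) allowed
(c) forbidden (parity, ΔL, ΔJ fail)
(d) forbidden (ΔS fails)
(e) forbidden (parity, ΔL, ΔJ fail)
(f) forbidden (parity, ΔJ fail)
(g) forbidden (ΔS, ΔL, ΔJ fail)
Total allowed: 2 of 7.

2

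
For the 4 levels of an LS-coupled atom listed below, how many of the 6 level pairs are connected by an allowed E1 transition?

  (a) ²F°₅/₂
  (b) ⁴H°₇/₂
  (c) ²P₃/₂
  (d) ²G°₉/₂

(a)–(b): forbidden (parity, ΔS, ΔL).
(a)–(c): forbidden (ΔL).
(a)–(d): forbidden (parity, ΔJ).
(b)–(c): forbidden (ΔS, ΔL, ΔJ).
(b)–(d): forbidden (parity, ΔS).
(c)–(d): forbidden (ΔL, ΔJ).
Allowed pairs: 0 of 6.

0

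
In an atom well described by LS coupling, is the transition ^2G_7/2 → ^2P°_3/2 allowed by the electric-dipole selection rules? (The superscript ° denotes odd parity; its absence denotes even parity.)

Initial level: S=1/2, L=4, J=7/2, parity even. Final level: S=1/2, L=1, J=3/2, parity odd.
ΔJ = 0, ±1 (not J=0↔0): J: 7/2 → 3/2, ΔJ = -2 — fails.
ΔL = 0, ±1 (not L=0↔0): L: 4 → 1, ΔL = -3 — fails.
Parity must change: even → odd — passes.
ΔS = 0: S: 1/2 → 1/2 — passes.
Rule(s) violated: ΔL, ΔJ.

forbidden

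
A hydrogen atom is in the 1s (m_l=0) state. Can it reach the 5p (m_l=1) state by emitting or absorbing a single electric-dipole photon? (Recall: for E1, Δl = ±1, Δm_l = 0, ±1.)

Δl = 1 − 0 = +1; the E1 rule Δl = ±1 is satisfied.
m_l: 0 → 1 (Δm_l = +1). |Δm_l| ≤ 1 satisfied.
All E1 selection rules are satisfied.

allowed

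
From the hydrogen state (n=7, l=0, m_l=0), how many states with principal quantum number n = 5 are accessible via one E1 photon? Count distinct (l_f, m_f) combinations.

E1 requires Δl = ±1, so l_f ∈ {-1, 1}; with 0 ≤ l_f ≤ n_f−1 = 4, the allowed l_f values are {1}.
For l_f = 1: m_f ∈ {m_i−1, m_i, m_i+1} ∩ [−1, 1] = {-1, 0, 1} → 3 states.
Total: 3.

3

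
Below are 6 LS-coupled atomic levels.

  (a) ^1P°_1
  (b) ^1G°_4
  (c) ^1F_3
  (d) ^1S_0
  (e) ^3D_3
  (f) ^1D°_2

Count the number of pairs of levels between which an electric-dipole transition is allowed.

3

(a)–(b): forbidden (parity, ΔL, ΔJ).
(a)–(c): forbidden (ΔL, ΔJ).
(a)–(d): allowed.
(a)–(e): forbidden (ΔS, ΔJ).
(a)–(f): forbidden (parity).
(b)–(c): allowed.
(b)–(d): forbidden (ΔL, ΔJ).
(b)–(e): forbidden (ΔS, ΔL).
(b)–(f): forbidden (parity, ΔL, ΔJ).
(c)–(d): forbidden (parity, ΔL, ΔJ).
(c)–(e): forbidden (parity, ΔS).
(c)–(f): allowed.
(d)–(e): forbidden (parity, ΔS, ΔL, ΔJ).
(d)–(f): forbidden (ΔL, ΔJ).
(e)–(f): forbidden (ΔS).
Allowed pairs: 3 of 15.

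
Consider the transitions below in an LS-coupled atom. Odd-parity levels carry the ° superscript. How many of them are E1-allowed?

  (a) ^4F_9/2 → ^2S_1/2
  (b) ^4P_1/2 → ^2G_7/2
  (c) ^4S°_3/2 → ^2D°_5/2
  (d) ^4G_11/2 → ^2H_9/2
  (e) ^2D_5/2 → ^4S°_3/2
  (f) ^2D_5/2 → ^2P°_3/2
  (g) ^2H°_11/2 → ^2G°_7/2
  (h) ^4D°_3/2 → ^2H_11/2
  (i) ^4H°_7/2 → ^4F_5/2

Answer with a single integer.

1

(a) forbidden (parity, ΔS, ΔL, ΔJ fail)
(b) forbidden (parity, ΔS, ΔL, ΔJ fail)
(c) forbidden (parity, ΔS, ΔL fail)
(d) forbidden (parity, ΔS fail)
(e) forbidden (ΔS, ΔL fail)
(f) allowed
(g) forbidden (parity, ΔJ fail)
(h) forbidden (ΔS, ΔL, ΔJ fail)
(i) forbidden (ΔL fails)
Total allowed: 1 of 9.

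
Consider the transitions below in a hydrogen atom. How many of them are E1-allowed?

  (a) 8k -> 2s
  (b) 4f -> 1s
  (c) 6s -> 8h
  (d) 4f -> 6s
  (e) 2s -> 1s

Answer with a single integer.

0

(a) forbidden — Δl = -7 (E1 requires Δl = ±1)
(b) forbidden — Δl = -3 (E1 requires Δl = ±1)
(c) forbidden — Δl = +5 (E1 requires Δl = ±1)
(d) forbidden — Δl = -3 (E1 requires Δl = ±1)
(e) forbidden — Δl = +0 (E1 requires Δl = ±1)
Total allowed: 0 of 5.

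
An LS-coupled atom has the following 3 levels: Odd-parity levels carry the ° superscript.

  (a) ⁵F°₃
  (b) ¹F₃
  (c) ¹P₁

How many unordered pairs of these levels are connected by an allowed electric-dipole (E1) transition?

(a)–(b): forbidden (ΔS).
(a)–(c): forbidden (ΔS, ΔL, ΔJ).
(b)–(c): forbidden (parity, ΔL, ΔJ).
Allowed pairs: 0 of 3.

0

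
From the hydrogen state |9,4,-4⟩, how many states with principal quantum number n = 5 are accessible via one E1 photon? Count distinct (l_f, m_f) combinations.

1

E1 requires Δl = ±1, so l_f ∈ {3, 5}; with 0 ≤ l_f ≤ n_f−1 = 4, the allowed l_f values are {3}.
For l_f = 3: m_f ∈ {m_i−1, m_i, m_i+1} ∩ [−3, 3] = {-3} → 1 state.
Total: 1.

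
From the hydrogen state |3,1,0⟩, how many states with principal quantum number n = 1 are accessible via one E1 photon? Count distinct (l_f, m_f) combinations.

1

E1 requires Δl = ±1, so l_f ∈ {0, 2}; with 0 ≤ l_f ≤ n_f−1 = 0, the allowed l_f values are {0}.
For l_f = 0: m_f ∈ {m_i−1, m_i, m_i+1} ∩ [−0, 0] = {0} → 1 state.
Total: 1.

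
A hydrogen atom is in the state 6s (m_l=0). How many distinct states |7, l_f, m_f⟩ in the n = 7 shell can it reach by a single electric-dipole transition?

E1 requires Δl = ±1, so l_f ∈ {-1, 1}; with 0 ≤ l_f ≤ n_f−1 = 6, the allowed l_f values are {1}.
For l_f = 1: m_f ∈ {m_i−1, m_i, m_i+1} ∩ [−1, 1] = {-1, 0, 1} → 3 states.
Total: 3.

3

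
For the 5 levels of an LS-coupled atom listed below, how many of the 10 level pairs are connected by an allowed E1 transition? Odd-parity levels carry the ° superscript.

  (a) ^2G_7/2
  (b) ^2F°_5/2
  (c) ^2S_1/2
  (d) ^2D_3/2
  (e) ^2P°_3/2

(a)–(b): allowed.
(a)–(c): forbidden (parity, ΔL, ΔJ).
(a)–(d): forbidden (parity, ΔL, ΔJ).
(a)–(e): forbidden (ΔL, ΔJ).
(b)–(c): forbidden (ΔL, ΔJ).
(b)–(d): allowed.
(b)–(e): forbidden (parity, ΔL).
(c)–(d): forbidden (parity, ΔL).
(c)–(e): allowed.
(d)–(e): allowed.
Allowed pairs: 4 of 10.

4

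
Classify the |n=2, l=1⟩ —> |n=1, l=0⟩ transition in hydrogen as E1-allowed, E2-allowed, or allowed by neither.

E1

Δl = 0 − 1 = -1; l_i + l_f = 1.
E1 (Δl = ±1): satisfied.
E2 (Δl = 0,±2, l_i+l_f ≥ 2): not satisfied.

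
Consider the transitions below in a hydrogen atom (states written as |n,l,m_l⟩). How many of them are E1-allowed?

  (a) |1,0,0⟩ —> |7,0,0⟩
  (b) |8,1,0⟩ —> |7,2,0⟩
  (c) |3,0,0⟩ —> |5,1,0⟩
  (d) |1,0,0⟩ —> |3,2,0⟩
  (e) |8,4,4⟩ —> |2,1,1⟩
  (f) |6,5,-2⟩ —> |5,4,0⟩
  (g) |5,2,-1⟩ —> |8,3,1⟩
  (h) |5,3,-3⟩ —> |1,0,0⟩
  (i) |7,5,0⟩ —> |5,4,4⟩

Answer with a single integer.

2

(a) forbidden — Δl = +0 (E1 requires Δl = ±1)
(b) allowed
(c) allowed
(d) forbidden — Δl = +2 (E1 requires Δl = ±1)
(e) forbidden — Δl = -3 (E1 requires Δl = ±1); Δm_l = -3 (E1 requires Δm_l = 0, ±1)
(f) forbidden — Δm_l = +2 (E1 requires Δm_l = 0, ±1)
(g) forbidden — Δm_l = +2 (E1 requires Δm_l = 0, ±1)
(h) forbidden — Δl = -3 (E1 requires Δl = ±1); Δm_l = +3 (E1 requires Δm_l = 0, ±1)
(i) forbidden — Δm_l = +4 (E1 requires Δm_l = 0, ±1)
Total allowed: 2 of 9.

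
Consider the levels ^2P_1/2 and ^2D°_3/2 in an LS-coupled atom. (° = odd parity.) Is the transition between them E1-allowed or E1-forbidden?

allowed

Parity must change: even → odd — satisfied.
ΔS = 0: S: 1/2 → 1/2 — satisfied.
ΔL = 0, ±1 (not L=0↔0): L: 1 → 2, ΔL = +1 — satisfied.
ΔJ = 0, ±1 (not J=0↔0): J: 1/2 → 3/2, ΔJ = +1 — satisfied.
All four E1 rules are satisfied.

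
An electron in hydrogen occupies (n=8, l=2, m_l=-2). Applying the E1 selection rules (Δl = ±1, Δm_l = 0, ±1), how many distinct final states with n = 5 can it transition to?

E1 requires Δl = ±1, so l_f ∈ {1, 3}; with 0 ≤ l_f ≤ n_f−1 = 4, the allowed l_f values are {1, 3}.
For l_f = 1: m_f ∈ {m_i−1, m_i, m_i+1} ∩ [−1, 1] = {-1} → 1 state.
For l_f = 3: m_f ∈ {m_i−1, m_i, m_i+1} ∩ [−3, 3] = {-3, -2, -1} → 3 states.
Total: 4.

4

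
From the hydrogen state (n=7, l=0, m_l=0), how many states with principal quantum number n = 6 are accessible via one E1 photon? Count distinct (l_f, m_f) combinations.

E1 requires Δl = ±1, so l_f ∈ {-1, 1}; with 0 ≤ l_f ≤ n_f−1 = 5, the allowed l_f values are {1}.
For l_f = 1: m_f ∈ {m_i−1, m_i, m_i+1} ∩ [−1, 1] = {-1, 0, 1} → 3 states.
Total: 3.

3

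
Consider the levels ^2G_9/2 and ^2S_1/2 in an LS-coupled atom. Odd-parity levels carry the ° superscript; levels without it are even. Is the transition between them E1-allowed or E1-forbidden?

forbidden

Parity must change: even → even — fails.
ΔS = 0: S: 1/2 → 1/2 — passes.
ΔJ = 0, ±1 (not J=0↔0): J: 9/2 → 1/2, ΔJ = -4 — fails.
ΔL = 0, ±1 (not L=0↔0): L: 4 → 0, ΔL = -4 — fails.
Rule(s) violated: parity, ΔL, ΔJ.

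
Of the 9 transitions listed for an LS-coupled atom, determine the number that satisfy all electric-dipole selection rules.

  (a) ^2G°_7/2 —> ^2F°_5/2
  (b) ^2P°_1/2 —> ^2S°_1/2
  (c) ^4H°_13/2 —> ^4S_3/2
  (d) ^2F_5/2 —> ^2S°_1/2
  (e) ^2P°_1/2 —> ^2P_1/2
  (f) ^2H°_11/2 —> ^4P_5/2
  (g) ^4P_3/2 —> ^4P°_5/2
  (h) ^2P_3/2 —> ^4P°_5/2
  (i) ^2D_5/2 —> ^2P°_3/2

(a) forbidden (parity fails)
(b) forbidden (parity fails)
(c) forbidden (ΔL, ΔJ fail)
(d) forbidden (ΔL, ΔJ fail)
(e) allowed
(f) forbidden (ΔS, ΔL, ΔJ fail)
(g) allowed
(h) forbidden (ΔS fails)
(i) allowed
Total allowed: 3 of 9.

3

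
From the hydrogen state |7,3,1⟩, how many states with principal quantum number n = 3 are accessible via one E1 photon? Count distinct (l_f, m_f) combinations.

3

E1 requires Δl = ±1, so l_f ∈ {2, 4}; with 0 ≤ l_f ≤ n_f−1 = 2, the allowed l_f values are {2}.
For l_f = 2: m_f ∈ {m_i−1, m_i, m_i+1} ∩ [−2, 2] = {0, 1, 2} → 3 states.
Total: 3.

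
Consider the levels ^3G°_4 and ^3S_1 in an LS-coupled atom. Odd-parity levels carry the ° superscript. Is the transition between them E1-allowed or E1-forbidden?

Reading off the term symbols: S 1→1, L 4→0, J 4→1, parity odd→even.
Parity must change: odd → even — ✓.
ΔS = 0: S: 1 → 1 — ✓.
ΔL = 0, ±1 (not L=0↔0): L: 4 → 0, ΔL = -4 — ✗.
ΔJ = 0, ±1 (not J=0↔0): J: 4 → 1, ΔJ = -3 — ✗.
Rule(s) violated: ΔL, ΔJ.

forbidden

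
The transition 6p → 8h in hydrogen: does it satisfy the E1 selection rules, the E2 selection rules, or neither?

neither

Δl = 5 − 1 = +4; l_i + l_f = 6.
E1 (Δl = ±1): not satisfied.
E2 (Δl = 0,±2, l_i+l_f ≥ 2): not satisfied.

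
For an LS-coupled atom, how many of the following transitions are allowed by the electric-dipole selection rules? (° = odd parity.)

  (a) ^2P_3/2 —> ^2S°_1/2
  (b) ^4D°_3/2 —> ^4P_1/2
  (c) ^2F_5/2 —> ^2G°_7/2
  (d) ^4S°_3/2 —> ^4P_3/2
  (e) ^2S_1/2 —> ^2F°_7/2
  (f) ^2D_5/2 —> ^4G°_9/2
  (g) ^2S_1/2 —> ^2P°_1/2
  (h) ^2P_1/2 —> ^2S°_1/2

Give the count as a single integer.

6

(a) allowed
(b) allowed
(c) allowed
(d) allowed
(e) forbidden (ΔL, ΔJ fail)
(f) forbidden (ΔS, ΔL, ΔJ fail)
(g) allowed
(h) allowed
Total allowed: 6 of 8.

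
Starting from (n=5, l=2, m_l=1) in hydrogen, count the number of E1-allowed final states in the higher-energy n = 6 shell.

5

E1 requires Δl = ±1, so l_f ∈ {1, 3}; with 0 ≤ l_f ≤ n_f−1 = 5, the allowed l_f values are {1, 3}.
For l_f = 1: m_f ∈ {m_i−1, m_i, m_i+1} ∩ [−1, 1] = {0, 1} → 2 states.
For l_f = 3: m_f ∈ {m_i−1, m_i, m_i+1} ∩ [−3, 3] = {0, 1, 2} → 3 states.
Total: 5.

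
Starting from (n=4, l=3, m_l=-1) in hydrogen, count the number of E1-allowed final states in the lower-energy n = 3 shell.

3

E1 requires Δl = ±1, so l_f ∈ {2, 4}; with 0 ≤ l_f ≤ n_f−1 = 2, the allowed l_f values are {2}.
For l_f = 2: m_f ∈ {m_i−1, m_i, m_i+1} ∩ [−2, 2] = {-2, -1, 0} → 3 states.
Total: 3.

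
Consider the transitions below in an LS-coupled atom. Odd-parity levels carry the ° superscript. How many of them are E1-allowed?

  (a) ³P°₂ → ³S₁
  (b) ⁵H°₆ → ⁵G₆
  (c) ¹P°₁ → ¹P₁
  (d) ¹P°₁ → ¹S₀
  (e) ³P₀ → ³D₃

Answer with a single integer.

4

(a) allowed
(b) allowed
(c) allowed
(d) allowed
(e) forbidden (parity, ΔJ fail)
Total allowed: 4 of 5.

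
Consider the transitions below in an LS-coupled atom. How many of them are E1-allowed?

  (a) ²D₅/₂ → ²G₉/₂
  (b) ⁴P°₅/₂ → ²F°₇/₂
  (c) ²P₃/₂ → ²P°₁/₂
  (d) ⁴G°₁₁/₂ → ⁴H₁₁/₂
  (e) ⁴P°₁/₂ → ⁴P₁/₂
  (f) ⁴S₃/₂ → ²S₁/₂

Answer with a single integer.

3

(a) forbidden (parity, ΔL, ΔJ fail)
(b) forbidden (parity, ΔS, ΔL fail)
(c) allowed
(d) allowed
(e) allowed
(f) forbidden (parity, ΔS, ΔL fail)
Total allowed: 3 of 6.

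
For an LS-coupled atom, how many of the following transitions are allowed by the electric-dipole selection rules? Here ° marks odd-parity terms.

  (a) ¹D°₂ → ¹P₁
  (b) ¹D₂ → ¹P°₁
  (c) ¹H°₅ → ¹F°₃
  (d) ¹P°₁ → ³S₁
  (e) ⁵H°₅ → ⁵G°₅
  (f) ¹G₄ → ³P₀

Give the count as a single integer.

2

(a) allowed
(b) allowed
(c) forbidden (parity, ΔL, ΔJ fail)
(d) forbidden (ΔS fails)
(e) forbidden (parity fails)
(f) forbidden (parity, ΔS, ΔL, ΔJ fail)
Total allowed: 2 of 6.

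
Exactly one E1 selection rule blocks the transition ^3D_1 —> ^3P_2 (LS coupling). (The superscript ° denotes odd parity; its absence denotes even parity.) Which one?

Initial level: S=1, L=2, J=1, parity even. Final level: S=1, L=1, J=2, parity even.
Parity must change: even → even — fails.
ΔS = 0: S: 1 → 1 — ok.
ΔL = 0, ±1 (not L=0↔0): L: 2 → 1, ΔL = -1 — ok.
ΔJ = 0, ±1 (not J=0↔0): J: 1 → 2, ΔJ = +1 — ok.

parity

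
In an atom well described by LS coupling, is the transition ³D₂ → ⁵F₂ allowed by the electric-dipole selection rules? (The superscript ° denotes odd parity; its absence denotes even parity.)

forbidden

Initial level: S=1, L=2, J=2, parity even. Final level: S=2, L=3, J=2, parity even.
ΔS = 0: S: 1 → 2 — violated.
ΔJ = 0, ±1 (not J=0↔0): J: 2 → 2, ΔJ = +0 — satisfied.
ΔL = 0, ±1 (not L=0↔0): L: 2 → 3, ΔL = +1 — satisfied.
Parity must change: even → even — violated.
Rule(s) violated: parity, ΔS.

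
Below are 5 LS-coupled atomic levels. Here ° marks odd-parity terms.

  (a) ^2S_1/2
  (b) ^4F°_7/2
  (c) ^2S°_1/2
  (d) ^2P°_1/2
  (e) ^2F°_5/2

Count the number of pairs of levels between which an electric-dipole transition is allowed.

1

(a)–(b): forbidden (ΔS, ΔL, ΔJ).
(a)–(c): forbidden (ΔL).
(a)–(d): allowed.
(a)–(e): forbidden (ΔL, ΔJ).
(b)–(c): forbidden (parity, ΔS, ΔL, ΔJ).
(b)–(d): forbidden (parity, ΔS, ΔL, ΔJ).
(b)–(e): forbidden (parity, ΔS).
(c)–(d): forbidden (parity).
(c)–(e): forbidden (parity, ΔL, ΔJ).
(d)–(e): forbidden (parity, ΔL, ΔJ).
Allowed pairs: 1 of 10.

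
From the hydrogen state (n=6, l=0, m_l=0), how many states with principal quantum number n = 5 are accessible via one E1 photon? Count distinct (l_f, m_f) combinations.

E1 requires Δl = ±1, so l_f ∈ {-1, 1}; with 0 ≤ l_f ≤ n_f−1 = 4, the allowed l_f values are {1}.
For l_f = 1: m_f ∈ {m_i−1, m_i, m_i+1} ∩ [−1, 1] = {-1, 0, 1} → 3 states.
Total: 3.

3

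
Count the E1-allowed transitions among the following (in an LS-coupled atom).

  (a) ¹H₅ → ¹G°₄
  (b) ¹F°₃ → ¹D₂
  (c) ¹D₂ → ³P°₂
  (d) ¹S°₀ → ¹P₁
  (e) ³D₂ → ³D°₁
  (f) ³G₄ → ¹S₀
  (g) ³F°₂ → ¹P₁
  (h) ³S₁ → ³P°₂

(a) allowed
(b) allowed
(c) forbidden (ΔS fails)
(d) allowed
(e) allowed
(f) forbidden (parity, ΔS, ΔL, ΔJ fail)
(g) forbidden (ΔS, ΔL fail)
(h) allowed
Total allowed: 5 of 8.

5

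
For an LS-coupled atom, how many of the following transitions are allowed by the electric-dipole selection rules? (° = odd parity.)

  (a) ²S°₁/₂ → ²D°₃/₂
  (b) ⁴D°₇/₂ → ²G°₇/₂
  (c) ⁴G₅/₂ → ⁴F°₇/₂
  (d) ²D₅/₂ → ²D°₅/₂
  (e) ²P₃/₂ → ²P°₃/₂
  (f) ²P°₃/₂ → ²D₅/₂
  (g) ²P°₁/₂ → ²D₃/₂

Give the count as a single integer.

(a) forbidden (parity, ΔL fail)
(b) forbidden (parity, ΔS, ΔL fail)
(c) allowed
(d) allowed
(e) allowed
(f) allowed
(g) allowed
Total allowed: 5 of 7.

5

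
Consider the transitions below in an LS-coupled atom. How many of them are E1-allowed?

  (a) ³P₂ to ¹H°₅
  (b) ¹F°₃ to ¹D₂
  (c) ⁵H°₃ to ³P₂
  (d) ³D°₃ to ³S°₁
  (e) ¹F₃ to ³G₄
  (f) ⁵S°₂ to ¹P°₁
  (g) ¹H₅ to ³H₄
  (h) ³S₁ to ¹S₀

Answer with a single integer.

(a) forbidden (ΔS, ΔL, ΔJ fail)
(b) allowed
(c) forbidden (ΔS, ΔL fail)
(d) forbidden (parity, ΔL, ΔJ fail)
(e) forbidden (parity, ΔS fail)
(f) forbidden (parity, ΔS fail)
(g) forbidden (parity, ΔS fail)
(h) forbidden (parity, ΔS, ΔL fail)
Total allowed: 1 of 8.

1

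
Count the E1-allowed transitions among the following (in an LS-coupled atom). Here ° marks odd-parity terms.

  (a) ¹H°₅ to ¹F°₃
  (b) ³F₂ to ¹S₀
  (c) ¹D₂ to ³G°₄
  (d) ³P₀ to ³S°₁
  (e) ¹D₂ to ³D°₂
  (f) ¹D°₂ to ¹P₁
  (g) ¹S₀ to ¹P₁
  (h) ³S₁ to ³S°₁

(a) forbidden (parity, ΔL, ΔJ fail)
(b) forbidden (parity, ΔS, ΔL, ΔJ fail)
(c) forbidden (ΔS, ΔL, ΔJ fail)
(d) allowed
(e) forbidden (ΔS fails)
(f) allowed
(g) forbidden (parity fails)
(h) forbidden (ΔL fails)
Total allowed: 2 of 8.

2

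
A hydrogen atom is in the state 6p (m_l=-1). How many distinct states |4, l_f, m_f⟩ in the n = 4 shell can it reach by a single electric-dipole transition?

E1 requires Δl = ±1, so l_f ∈ {0, 2}; with 0 ≤ l_f ≤ n_f−1 = 3, the allowed l_f values are {0, 2}.
For l_f = 0: m_f ∈ {m_i−1, m_i, m_i+1} ∩ [−0, 0] = {0} → 1 state.
For l_f = 2: m_f ∈ {m_i−1, m_i, m_i+1} ∩ [−2, 2] = {-2, -1, 0} → 3 states.
Total: 4.

4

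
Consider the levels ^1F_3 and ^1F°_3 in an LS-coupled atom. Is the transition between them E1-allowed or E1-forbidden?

allowed

Initial level: S=0, L=3, J=3, parity even. Final level: S=0, L=3, J=3, parity odd.
Parity must change: even → odd — ✓.
ΔS = 0: S: 0 → 0 — ✓.
ΔL = 0, ±1 (not L=0↔0): L: 3 → 3, ΔL = +0 — ✓.
ΔJ = 0, ±1 (not J=0↔0): J: 3 → 3, ΔJ = +0 — ✓.
All four E1 rules are satisfied.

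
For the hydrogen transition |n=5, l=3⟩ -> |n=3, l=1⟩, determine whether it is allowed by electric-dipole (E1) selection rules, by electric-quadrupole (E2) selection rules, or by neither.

E2

Δl = 1 − 3 = -2; l_i + l_f = 4.
E1 (Δl = ±1): not satisfied.
E2 (Δl = 0,±2, l_i+l_f ≥ 2): satisfied.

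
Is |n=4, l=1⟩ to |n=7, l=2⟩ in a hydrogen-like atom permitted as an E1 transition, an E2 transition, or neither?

E1

Δl = 2 − 1 = +1; l_i + l_f = 3.
E1 (Δl = ±1): satisfied.
E2 (Δl = 0,±2, l_i+l_f ≥ 2): not satisfied.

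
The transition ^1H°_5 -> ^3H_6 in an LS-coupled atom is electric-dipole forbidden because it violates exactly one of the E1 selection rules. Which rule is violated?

the ΔS = 0 rule

Initial level: S=0, L=5, J=5, parity odd. Final level: S=1, L=5, J=6, parity even.
Parity must change: odd → even — ok.
ΔS = 0: S: 0 → 1 — fails.
ΔL = 0, ±1 (not L=0↔0): L: 5 → 5, ΔL = +0 — ok.
ΔJ = 0, ±1 (not J=0↔0): J: 5 → 6, ΔJ = +1 — ok.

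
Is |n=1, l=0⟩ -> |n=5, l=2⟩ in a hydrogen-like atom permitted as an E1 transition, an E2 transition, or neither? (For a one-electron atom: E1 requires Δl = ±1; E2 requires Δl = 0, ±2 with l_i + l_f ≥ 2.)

Δl = 2 − 0 = +2; l_i + l_f = 2.
E1 (Δl = ±1): not satisfied.
E2 (Δl = 0,±2, l_i+l_f ≥ 2): satisfied.

E2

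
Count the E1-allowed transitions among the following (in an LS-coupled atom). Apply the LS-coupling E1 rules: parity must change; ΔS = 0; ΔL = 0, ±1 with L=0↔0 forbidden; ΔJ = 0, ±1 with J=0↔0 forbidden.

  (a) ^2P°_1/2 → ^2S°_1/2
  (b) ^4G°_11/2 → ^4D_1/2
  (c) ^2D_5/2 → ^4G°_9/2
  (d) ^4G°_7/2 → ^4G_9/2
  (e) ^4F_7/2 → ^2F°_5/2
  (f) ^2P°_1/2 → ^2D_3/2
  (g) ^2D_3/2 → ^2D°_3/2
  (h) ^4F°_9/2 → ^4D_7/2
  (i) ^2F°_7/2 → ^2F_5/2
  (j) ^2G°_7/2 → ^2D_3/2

5

(a) forbidden (parity fails)
(b) forbidden (ΔL, ΔJ fail)
(c) forbidden (ΔS, ΔL, ΔJ fail)
(d) allowed
(e) forbidden (ΔS fails)
(f) allowed
(g) allowed
(h) allowed
(i) allowed
(j) forbidden (ΔL, ΔJ fail)
Total allowed: 5 of 10.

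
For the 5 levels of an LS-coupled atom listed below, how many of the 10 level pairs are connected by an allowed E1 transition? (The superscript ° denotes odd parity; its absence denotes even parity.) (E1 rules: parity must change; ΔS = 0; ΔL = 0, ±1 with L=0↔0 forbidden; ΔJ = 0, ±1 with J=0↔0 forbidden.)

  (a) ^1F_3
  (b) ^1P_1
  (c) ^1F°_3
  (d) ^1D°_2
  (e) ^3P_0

3

(a)–(b): forbidden (parity, ΔL, ΔJ).
(a)–(c): allowed.
(a)–(d): allowed.
(a)–(e): forbidden (parity, ΔS, ΔL, ΔJ).
(b)–(c): forbidden (ΔL, ΔJ).
(b)–(d): allowed.
(b)–(e): forbidden (parity, ΔS).
(c)–(d): forbidden (parity).
(c)–(e): forbidden (ΔS, ΔL, ΔJ).
(d)–(e): forbidden (ΔS, ΔJ).
Allowed pairs: 3 of 10.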